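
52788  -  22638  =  30150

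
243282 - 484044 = -240762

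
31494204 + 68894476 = 100388680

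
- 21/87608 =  - 1 + 87587/87608 = - 0.00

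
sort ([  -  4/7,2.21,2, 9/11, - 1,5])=[- 1,-4/7 , 9/11,2, 2.21,5 ]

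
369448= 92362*4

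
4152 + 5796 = 9948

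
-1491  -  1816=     -  3307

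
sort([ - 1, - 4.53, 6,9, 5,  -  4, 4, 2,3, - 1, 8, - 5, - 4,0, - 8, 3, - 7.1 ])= [ - 8,  -  7.1, - 5, - 4.53,-4, - 4, - 1, - 1, 0, 2, 3,3,  4, 5, 6, 8, 9 ] 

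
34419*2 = 68838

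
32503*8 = 260024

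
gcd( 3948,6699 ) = 21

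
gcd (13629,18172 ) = 4543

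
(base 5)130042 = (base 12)2AA6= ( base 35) 43h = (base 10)5022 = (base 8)11636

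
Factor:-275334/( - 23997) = 2^1*19^(-1 ) *109^1= 218/19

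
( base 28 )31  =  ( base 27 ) 34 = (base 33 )2j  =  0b1010101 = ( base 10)85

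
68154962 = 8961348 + 59193614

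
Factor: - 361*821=-296381 = - 19^2*821^1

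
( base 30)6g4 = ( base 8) 13374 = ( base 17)1362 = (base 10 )5884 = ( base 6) 43124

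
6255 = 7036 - 781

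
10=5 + 5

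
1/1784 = 1/1784 = 0.00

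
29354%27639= 1715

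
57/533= 57/533 = 0.11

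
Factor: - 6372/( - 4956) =9/7 = 3^2*7^( -1)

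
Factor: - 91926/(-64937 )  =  2^1*3^2*5107^1 *64937^( - 1) 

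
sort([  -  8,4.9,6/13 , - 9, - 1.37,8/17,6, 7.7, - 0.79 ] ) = [- 9, - 8, - 1.37 , - 0.79 , 6/13, 8/17, 4.9,6 , 7.7] 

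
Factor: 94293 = 3^2*10477^1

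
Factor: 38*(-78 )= - 2964=- 2^2*3^1*13^1*19^1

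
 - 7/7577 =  - 1+ 7570/7577= -0.00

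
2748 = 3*916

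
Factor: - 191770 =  - 2^1 * 5^1*127^1*151^1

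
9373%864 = 733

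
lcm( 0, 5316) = 0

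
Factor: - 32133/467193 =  - 10711^1*155731^( - 1) = - 10711/155731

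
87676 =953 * 92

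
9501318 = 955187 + 8546131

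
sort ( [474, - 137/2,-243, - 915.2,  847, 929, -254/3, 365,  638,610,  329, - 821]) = [ - 915.2, - 821, - 243,  -  254/3, - 137/2, 329,365,  474 , 610,  638,847,  929 ] 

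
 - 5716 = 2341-8057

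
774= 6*129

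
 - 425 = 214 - 639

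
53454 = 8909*6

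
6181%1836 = 673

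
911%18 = 11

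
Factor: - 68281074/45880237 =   -  2^1 * 3^2*13^(-1)*137^1*27689^1*3529249^(- 1 ) 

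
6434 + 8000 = 14434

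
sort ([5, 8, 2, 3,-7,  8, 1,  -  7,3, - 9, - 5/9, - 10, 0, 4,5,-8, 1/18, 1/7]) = [ - 10, - 9,-8, - 7, - 7,-5/9, 0,1/18, 1/7,1, 2, 3 , 3,4 , 5,5, 8, 8 ] 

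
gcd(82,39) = 1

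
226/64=113/32 =3.53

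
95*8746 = 830870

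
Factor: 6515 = 5^1*1303^1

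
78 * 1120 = 87360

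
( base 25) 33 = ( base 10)78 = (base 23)39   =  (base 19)42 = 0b1001110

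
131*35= 4585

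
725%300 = 125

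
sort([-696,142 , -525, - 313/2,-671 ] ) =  [-696,-671,-525, - 313/2,142] 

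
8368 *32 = 267776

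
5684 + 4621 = 10305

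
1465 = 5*293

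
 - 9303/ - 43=216+ 15/43 = 216.35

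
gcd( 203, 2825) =1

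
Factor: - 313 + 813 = 2^2*5^3= 500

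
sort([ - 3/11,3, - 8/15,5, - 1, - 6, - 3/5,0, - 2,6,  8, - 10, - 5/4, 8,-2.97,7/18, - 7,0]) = [ - 10, - 7,  -  6, - 2.97,-2,  -  5/4,  -  1,-3/5,- 8/15, - 3/11,0, 0 , 7/18,3, 5,6, 8, 8 ]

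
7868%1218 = 560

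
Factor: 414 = 2^1*3^2*23^1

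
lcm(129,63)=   2709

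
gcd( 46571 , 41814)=1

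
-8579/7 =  - 8579/7 = - 1225.57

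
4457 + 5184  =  9641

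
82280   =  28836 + 53444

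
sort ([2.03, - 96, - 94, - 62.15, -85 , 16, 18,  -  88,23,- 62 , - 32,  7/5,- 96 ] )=[ - 96, - 96,  -  94 , - 88,  -  85, - 62.15,  -  62, - 32,7/5, 2.03,16, 18,23]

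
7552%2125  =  1177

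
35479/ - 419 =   -  85+ 136/419 = - 84.68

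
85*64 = 5440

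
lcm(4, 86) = 172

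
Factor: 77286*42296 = 3268888656 = 2^4*3^1*11^1*17^1* 311^1 *1171^1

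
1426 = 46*31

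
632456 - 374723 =257733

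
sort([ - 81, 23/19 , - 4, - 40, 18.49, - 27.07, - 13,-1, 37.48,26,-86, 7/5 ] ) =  [-86,-81, - 40, - 27.07, - 13, - 4, - 1, 23/19,7/5,18.49,26 , 37.48]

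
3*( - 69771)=  -  209313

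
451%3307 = 451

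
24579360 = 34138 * 720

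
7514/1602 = 3757/801= 4.69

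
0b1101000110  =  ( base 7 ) 2305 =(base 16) 346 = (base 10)838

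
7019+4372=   11391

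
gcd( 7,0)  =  7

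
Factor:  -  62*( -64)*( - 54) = -2^8*3^3*31^1 = -  214272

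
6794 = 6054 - - 740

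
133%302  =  133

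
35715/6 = 5952 + 1/2 = 5952.50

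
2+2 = 4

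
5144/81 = 63 + 41/81  =  63.51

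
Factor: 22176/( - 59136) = - 2^(  -  3)*3^1  =  - 3/8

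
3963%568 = 555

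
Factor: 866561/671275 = 5^(-2 )*11^( - 1) * 401^1*2161^1*2441^ ( - 1)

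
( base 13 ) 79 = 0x64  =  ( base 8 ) 144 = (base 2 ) 1100100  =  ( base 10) 100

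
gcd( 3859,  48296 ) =1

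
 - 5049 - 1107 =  - 6156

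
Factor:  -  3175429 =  - 193^1 * 16453^1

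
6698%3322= 54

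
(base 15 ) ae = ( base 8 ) 244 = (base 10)164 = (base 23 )73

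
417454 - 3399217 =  - 2981763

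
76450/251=76450/251= 304.58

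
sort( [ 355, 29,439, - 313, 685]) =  [ - 313 , 29 , 355,439, 685]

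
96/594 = 16/99= 0.16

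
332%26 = 20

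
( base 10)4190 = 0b1000001011110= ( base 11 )316a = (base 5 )113230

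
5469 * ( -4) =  - 21876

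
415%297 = 118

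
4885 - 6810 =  - 1925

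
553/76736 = 553/76736 = 0.01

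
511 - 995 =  - 484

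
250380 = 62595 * 4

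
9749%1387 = 40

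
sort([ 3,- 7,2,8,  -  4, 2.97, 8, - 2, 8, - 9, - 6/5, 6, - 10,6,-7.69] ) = [ - 10, - 9, - 7.69, - 7, - 4, - 2,-6/5,2,2.97, 3,6,6,8, 8,8 ]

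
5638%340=198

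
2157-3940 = -1783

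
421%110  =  91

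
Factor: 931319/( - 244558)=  - 2^ ( - 1 ) * 122279^ ( - 1 )*931319^1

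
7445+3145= 10590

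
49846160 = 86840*574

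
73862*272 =20090464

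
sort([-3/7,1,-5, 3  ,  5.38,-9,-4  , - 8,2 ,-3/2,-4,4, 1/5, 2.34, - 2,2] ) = [-9,-8, - 5,-4,- 4, - 2 , - 3/2,  -  3/7,1/5,  1,2,2,2.34, 3, 4,5.38] 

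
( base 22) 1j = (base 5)131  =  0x29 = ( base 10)41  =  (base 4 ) 221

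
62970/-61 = -1033 + 43/61 = -1032.30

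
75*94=7050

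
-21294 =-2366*9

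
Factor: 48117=3^1 * 43^1* 373^1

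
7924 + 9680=17604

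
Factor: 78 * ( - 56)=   -  4368= - 2^4 * 3^1 * 7^1*13^1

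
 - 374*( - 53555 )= 20029570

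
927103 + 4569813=5496916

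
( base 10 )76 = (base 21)3d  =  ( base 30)2g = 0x4c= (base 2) 1001100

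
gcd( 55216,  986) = 986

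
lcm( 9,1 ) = 9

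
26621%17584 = 9037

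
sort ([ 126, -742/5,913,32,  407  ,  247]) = [ - 742/5,  32,126,247,407,913]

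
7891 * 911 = 7188701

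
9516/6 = 1586=1586.00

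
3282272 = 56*58612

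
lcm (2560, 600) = 38400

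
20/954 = 10/477= 0.02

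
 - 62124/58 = -31062/29 = - 1071.10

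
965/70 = 13 + 11/14 = 13.79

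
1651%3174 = 1651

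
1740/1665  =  116/111=1.05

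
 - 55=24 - 79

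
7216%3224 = 768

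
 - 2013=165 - 2178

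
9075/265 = 34 + 13/53 = 34.25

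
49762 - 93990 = -44228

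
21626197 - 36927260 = - 15301063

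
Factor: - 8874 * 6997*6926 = - 430044884028 = - 2^2*3^2*17^1*29^1*3463^1*6997^1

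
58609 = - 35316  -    -  93925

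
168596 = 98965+69631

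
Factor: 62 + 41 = 103 = 103^1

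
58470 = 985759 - 927289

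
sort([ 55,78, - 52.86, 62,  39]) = [ - 52.86 , 39, 55, 62, 78] 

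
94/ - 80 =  - 2 +33/40 = - 1.18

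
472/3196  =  118/799 = 0.15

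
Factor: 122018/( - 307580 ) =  - 361/910 = - 2^( - 1)*5^( - 1)*7^( - 1)*13^( - 1)*19^2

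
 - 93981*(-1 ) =93981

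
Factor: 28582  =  2^1*31^1*461^1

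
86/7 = 12 + 2/7 = 12.29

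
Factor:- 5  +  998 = 3^1*331^1 = 993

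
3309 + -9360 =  - 6051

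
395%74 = 25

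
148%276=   148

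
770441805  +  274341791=1044783596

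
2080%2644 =2080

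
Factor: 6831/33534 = 11/54 = 2^( -1)*3^(-3 )*11^1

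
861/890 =861/890 = 0.97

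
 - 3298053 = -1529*2157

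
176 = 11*16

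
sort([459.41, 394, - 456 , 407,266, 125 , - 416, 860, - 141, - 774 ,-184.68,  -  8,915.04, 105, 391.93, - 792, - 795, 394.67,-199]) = [ - 795,  -  792,- 774,-456, - 416, - 199, - 184.68,  -  141, - 8,105,125,266, 391.93, 394, 394.67,407, 459.41, 860,915.04 ]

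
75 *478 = 35850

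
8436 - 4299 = 4137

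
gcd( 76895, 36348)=13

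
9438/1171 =9438/1171  =  8.06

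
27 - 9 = 18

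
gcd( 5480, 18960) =40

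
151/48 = 151/48=3.15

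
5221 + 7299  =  12520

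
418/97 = 4 + 30/97 = 4.31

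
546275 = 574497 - 28222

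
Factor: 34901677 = 34901677^1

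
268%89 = 1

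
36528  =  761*48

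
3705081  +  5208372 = 8913453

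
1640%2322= 1640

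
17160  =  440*39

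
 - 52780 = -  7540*7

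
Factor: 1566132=2^2 * 3^1*19^1 * 6869^1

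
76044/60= 1267 + 2/5 =1267.40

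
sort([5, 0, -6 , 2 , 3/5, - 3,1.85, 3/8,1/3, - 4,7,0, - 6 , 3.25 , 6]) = [-6,- 6, - 4,-3, 0,  0, 1/3 , 3/8, 3/5,1.85,2,3.25, 5,6, 7 ] 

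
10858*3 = 32574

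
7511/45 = 7511/45 = 166.91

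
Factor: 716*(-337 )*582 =-2^3*3^1*97^1*179^1*337^1 = - 140431944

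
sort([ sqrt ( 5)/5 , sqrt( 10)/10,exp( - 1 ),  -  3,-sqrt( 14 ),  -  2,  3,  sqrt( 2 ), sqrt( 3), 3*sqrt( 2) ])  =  [ - sqrt(14),-3,-2,sqrt(  10) /10, exp( - 1),sqrt( 5) /5,sqrt( 2),sqrt( 3),3,3*sqrt( 2 ) ] 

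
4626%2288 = 50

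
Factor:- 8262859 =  - 11^1*53^1*14173^1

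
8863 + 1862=10725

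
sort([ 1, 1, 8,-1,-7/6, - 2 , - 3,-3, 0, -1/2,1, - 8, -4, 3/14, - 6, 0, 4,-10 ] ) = [ - 10, -8, - 6, -4, - 3,  -  3,  -  2, -7/6,-1, - 1/2 , 0, 0,3/14, 1, 1, 1, 4, 8]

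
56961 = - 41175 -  - 98136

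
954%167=119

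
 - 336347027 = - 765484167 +429137140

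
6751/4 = 1687+3/4 = 1687.75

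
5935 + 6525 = 12460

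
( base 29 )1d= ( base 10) 42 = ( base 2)101010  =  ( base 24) 1I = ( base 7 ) 60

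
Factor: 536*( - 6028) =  - 3231008=- 2^5 * 11^1*67^1*137^1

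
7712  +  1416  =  9128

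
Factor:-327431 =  - 13^1 * 89^1* 283^1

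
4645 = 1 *4645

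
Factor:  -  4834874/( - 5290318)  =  219767/240469 = 191^( - 1)*1259^( - 1 )*219767^1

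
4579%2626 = 1953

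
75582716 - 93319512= - 17736796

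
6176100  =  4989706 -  - 1186394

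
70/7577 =70/7577 = 0.01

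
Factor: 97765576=2^3*101^1*120997^1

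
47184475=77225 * 611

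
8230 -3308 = 4922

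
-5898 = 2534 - 8432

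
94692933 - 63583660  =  31109273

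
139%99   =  40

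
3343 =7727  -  4384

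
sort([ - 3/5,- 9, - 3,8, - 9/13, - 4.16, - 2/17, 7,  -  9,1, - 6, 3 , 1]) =[ - 9,-9, - 6,  -  4.16,- 3, - 9/13,-3/5, - 2/17,  1, 1,3, 7,8]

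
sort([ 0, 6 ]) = [0, 6] 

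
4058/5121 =4058/5121 = 0.79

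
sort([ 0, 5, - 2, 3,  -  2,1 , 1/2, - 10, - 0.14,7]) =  [-10, - 2, - 2, - 0.14,0 , 1/2,1,3,5, 7]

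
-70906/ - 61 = 1162 + 24/61 = 1162.39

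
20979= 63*333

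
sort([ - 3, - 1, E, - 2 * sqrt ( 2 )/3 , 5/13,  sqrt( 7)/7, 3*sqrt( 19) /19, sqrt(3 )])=[  -  3, - 1, - 2*sqrt( 2)/3, sqrt(7 )/7,5/13, 3*sqrt( 19)/19, sqrt(3 ), E]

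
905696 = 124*7304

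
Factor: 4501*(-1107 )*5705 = -28425772935= -3^3 *5^1*7^2*41^1 * 163^1*643^1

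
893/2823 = 893/2823 = 0.32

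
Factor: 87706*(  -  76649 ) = -2^1 * 43853^1 * 76649^1 = - 6722577194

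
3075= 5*615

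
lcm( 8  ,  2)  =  8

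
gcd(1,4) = 1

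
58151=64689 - 6538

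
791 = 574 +217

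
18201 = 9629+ 8572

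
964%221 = 80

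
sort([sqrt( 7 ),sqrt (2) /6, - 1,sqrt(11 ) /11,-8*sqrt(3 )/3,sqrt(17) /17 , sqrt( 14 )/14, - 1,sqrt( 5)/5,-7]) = [- 7, - 8*sqrt(  3) /3, - 1,- 1,  sqrt(2)/6,sqrt (17)/17,sqrt ( 14) /14 , sqrt( 11 ) /11,sqrt(5) /5,sqrt ( 7) ]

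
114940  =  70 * 1642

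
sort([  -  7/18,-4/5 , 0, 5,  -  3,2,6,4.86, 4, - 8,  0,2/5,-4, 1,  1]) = [ - 8,-4,-3, - 4/5, - 7/18,0,0,2/5, 1,1, 2, 4,  4.86, 5,6 ]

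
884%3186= 884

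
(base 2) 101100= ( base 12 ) 38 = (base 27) 1H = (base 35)19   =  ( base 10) 44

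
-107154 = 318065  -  425219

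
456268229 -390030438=66237791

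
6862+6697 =13559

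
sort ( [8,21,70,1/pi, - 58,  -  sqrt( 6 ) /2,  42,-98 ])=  [-98,  -  58 , - sqrt(6) /2, 1/pi,8,21, 42, 70] 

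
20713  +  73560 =94273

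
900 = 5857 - 4957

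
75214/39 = 75214/39  =  1928.56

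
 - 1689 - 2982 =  - 4671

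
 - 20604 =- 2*10302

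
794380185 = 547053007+247327178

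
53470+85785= 139255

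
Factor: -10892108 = -2^2*59^1 * 46153^1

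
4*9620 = 38480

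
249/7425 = 83/2475= 0.03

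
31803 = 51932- 20129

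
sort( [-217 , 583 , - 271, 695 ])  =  [ - 271,-217, 583,695]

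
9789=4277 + 5512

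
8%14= 8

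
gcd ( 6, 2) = 2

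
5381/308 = 5381/308 = 17.47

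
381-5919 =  - 5538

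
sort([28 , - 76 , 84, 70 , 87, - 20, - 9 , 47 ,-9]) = [ - 76, - 20, - 9,-9, 28 , 47,70,84 , 87]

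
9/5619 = 3/1873  =  0.00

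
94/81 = 1 + 13/81  =  1.16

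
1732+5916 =7648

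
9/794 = 9/794  =  0.01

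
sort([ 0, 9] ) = [ 0, 9]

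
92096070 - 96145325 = -4049255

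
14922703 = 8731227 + 6191476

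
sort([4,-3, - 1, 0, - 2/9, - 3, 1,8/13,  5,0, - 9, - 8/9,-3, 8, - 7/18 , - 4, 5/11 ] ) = [ - 9,- 4, - 3,-3, - 3, - 1,-8/9 ,-7/18, -2/9, 0,0, 5/11,8/13, 1 , 4, 5,  8]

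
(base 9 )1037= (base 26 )139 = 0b1011111011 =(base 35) ls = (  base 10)763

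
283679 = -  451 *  (  -  629)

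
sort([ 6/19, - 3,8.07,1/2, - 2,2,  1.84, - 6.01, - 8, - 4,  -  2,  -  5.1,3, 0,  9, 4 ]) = [ - 8, - 6.01,-5.1, - 4,-3 , - 2, - 2, 0, 6/19,1/2,  1.84, 2 , 3, 4, 8.07, 9 ] 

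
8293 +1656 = 9949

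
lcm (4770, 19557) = 195570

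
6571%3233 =105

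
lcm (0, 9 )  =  0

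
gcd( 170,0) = 170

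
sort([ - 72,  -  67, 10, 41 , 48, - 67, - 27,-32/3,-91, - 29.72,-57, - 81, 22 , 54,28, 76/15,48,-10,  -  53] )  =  [ - 91, - 81, - 72, - 67,-67, - 57, - 53, - 29.72,-27, - 32/3,-10, 76/15, 10, 22,28, 41, 48, 48, 54 ] 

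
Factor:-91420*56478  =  -2^3*3^1*5^1*7^1*653^1*9413^1 = - 5163218760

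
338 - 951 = - 613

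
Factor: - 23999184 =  - 2^4*3^2 * 11^1 * 109^1*139^1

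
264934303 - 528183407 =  - 263249104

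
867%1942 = 867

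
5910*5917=34969470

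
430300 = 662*650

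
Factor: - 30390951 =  - 3^1* 17^2*35053^1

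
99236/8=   24809/2 = 12404.50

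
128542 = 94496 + 34046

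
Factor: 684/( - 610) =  - 2^1*3^2*5^(- 1)*19^1*61^( - 1) = -342/305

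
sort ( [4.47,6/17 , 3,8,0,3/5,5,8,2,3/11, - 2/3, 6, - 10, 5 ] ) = [-10, - 2/3,  0,3/11,6/17,3/5,2 , 3,4.47,5, 5,6, 8,8] 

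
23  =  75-52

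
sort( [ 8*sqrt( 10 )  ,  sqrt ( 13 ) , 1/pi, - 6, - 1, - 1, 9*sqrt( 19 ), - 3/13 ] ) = [ - 6 , - 1, - 1, - 3/13, 1/pi, sqrt( 13 ), 8 * sqrt(10 ), 9*sqrt(19)]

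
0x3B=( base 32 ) 1R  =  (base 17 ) 38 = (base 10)59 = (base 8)73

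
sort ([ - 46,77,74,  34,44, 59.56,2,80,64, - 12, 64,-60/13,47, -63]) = [  -  63,-46, - 12, - 60/13, 2,34, 44,47,59.56,64,64,74,77,  80]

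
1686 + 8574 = 10260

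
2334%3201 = 2334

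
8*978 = 7824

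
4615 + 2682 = 7297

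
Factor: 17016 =2^3* 3^1*709^1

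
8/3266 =4/1633= 0.00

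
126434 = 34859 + 91575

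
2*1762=3524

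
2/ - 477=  - 1+ 475/477 = - 0.00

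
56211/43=1307 + 10/43 = 1307.23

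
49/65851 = 49/65851 = 0.00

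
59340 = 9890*6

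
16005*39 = 624195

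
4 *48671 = 194684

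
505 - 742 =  - 237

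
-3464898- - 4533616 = 1068718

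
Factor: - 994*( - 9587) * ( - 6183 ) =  - 58920762474= - 2^1 * 3^3*7^1*71^1*229^1*9587^1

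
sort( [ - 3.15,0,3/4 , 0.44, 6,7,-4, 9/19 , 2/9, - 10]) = [ -10 , - 4,-3.15, 0, 2/9,  0.44 , 9/19, 3/4, 6 , 7]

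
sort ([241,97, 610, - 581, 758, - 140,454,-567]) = [-581,  -  567,-140,97,241,  454, 610,758]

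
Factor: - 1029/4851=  - 7/33= - 3^( - 1 )*7^1 * 11^ (  -  1 ) 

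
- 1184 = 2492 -3676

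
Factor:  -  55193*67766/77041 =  - 3740208838/77041 = -2^1*31^1  *  97^1*569^1*1093^1*77041^ (-1)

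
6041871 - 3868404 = 2173467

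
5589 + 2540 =8129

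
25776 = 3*8592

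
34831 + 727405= 762236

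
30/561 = 10/187= 0.05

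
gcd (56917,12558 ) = 7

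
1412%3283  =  1412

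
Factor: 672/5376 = 1/8 = 2^ ( - 3 ) 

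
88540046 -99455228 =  -10915182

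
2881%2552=329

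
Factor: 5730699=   3^1*13^1*146941^1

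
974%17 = 5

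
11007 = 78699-67692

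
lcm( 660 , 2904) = 14520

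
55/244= 55/244 = 0.23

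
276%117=42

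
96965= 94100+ 2865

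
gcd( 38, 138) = 2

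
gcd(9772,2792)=1396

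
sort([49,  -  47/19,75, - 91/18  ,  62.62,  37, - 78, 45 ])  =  [ - 78, - 91/18, - 47/19,37,45,49,62.62,75 ] 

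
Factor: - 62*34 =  - 2^2 * 17^1*31^1= - 2108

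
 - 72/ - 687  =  24/229= 0.10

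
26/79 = 26/79= 0.33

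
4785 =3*1595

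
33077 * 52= 1720004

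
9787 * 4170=40811790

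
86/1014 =43/507 = 0.08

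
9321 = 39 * 239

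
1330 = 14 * 95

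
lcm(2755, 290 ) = 5510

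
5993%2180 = 1633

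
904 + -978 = -74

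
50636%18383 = 13870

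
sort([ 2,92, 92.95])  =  [ 2,92, 92.95 ] 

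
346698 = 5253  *66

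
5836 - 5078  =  758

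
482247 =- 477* (-1011)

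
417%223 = 194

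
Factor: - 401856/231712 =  - 966/557 = - 2^1*3^1*7^1*23^1*557^ ( - 1 ) 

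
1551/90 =517/30= 17.23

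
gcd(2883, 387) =3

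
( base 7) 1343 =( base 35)ev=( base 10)521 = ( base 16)209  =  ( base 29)HS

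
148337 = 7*21191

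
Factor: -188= - 2^2 * 47^1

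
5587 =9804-4217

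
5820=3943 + 1877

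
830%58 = 18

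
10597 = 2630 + 7967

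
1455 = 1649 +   -  194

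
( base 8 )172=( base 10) 122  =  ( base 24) 52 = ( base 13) 95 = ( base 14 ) 8a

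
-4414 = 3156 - 7570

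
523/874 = 523/874 = 0.60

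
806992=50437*16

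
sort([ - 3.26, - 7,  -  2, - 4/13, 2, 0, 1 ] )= [ - 7, - 3.26, - 2, - 4/13, 0, 1, 2 ]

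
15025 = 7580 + 7445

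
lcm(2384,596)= 2384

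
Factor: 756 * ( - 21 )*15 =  - 238140  =  - 2^2 * 3^5*5^1 *7^2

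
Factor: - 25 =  - 5^2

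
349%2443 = 349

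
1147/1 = 1147 = 1147.00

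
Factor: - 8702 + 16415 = 7713 = 3^2*857^1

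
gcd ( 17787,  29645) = 5929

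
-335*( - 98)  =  32830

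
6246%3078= 90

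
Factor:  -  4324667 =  -23^1*188029^1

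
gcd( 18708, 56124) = 18708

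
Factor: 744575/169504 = 2^ ( - 5 )*5^2*13^1*29^1  *  79^1 * 5297^ (-1 )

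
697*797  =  555509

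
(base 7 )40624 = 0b10011010111100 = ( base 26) EHA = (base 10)9916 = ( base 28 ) CI4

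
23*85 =1955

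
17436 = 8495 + 8941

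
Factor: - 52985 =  -5^1*  10597^1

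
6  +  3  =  9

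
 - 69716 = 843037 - 912753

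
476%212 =52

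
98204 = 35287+62917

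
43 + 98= 141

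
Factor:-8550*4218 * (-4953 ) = 178624496700 = 2^2*3^4*5^2*13^1*19^2 * 37^1 * 127^1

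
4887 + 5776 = 10663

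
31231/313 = 31231/313 = 99.78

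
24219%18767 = 5452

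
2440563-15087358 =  - 12646795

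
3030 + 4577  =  7607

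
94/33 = 94/33 =2.85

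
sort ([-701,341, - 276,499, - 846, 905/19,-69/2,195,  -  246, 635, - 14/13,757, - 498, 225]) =[-846, - 701 , - 498,  -  276,-246,-69/2,-14/13 , 905/19,195, 225, 341,499, 635, 757]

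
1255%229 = 110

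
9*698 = 6282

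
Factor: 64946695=5^1*11^1 * 1180849^1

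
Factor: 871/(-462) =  - 2^( -1 )*3^ ( - 1)*7^( - 1)*11^(-1)*13^1*67^1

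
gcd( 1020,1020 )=1020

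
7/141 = 7/141 = 0.05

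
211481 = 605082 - 393601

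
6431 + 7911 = 14342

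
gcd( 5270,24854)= 34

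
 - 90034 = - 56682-33352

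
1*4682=4682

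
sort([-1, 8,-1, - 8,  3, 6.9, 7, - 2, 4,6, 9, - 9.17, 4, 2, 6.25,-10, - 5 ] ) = [-10, - 9.17,-8, - 5 , - 2,-1, - 1,2, 3, 4, 4, 6,  6.25,6.9,7, 8, 9] 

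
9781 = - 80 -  - 9861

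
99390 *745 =74045550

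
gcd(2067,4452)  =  159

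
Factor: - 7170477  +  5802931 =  - 1367546= -2^1 * 337^1*2029^1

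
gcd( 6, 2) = 2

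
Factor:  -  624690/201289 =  - 90/29 = - 2^1 * 3^2*5^1 *29^ ( - 1)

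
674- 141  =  533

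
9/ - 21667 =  - 9/21667 = - 0.00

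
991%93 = 61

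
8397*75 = 629775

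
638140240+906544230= 1544684470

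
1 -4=-3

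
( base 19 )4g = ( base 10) 92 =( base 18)52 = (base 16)5c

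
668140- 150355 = 517785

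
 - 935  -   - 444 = -491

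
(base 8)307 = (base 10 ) 199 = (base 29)6P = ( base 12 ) 147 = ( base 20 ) 9j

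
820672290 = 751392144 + 69280146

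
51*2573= 131223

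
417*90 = 37530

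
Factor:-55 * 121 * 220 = -1464100 = - 2^2*5^2 * 11^4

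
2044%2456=2044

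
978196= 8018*122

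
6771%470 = 191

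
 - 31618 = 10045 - 41663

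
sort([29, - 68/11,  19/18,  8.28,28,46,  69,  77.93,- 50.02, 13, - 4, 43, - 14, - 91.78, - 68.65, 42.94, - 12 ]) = [ - 91.78, - 68.65 ,- 50.02, - 14, - 12,-68/11, - 4, 19/18 , 8.28,13,28, 29,42.94,43,46  ,  69,77.93]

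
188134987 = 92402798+95732189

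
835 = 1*835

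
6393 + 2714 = 9107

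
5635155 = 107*52665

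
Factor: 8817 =3^1*2939^1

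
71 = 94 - 23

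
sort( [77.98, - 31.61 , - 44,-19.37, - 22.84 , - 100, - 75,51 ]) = [  -  100, - 75 , - 44, - 31.61,-22.84,-19.37,51, 77.98 ]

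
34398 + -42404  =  -8006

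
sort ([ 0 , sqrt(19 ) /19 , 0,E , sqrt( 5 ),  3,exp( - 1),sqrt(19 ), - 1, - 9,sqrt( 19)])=[-9, - 1 , 0 , 0, sqrt( 19 ) /19,exp(-1),sqrt( 5),E, 3 , sqrt( 19 ), sqrt( 19 ) ]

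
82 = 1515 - 1433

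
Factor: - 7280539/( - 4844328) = 2^( - 3 )*3^(-1 )*7^1*17^1*193^1*317^1*201847^( -1 ) 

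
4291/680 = 6 + 211/680 = 6.31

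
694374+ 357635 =1052009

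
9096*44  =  400224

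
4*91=364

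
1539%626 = 287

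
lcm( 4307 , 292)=17228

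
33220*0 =0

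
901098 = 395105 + 505993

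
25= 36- 11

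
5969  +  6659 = 12628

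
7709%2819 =2071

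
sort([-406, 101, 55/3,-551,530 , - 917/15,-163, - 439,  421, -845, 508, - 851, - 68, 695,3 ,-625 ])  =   [ - 851, - 845,-625,  -  551, - 439,-406, - 163 , - 68,-917/15, 3,55/3, 101, 421, 508, 530, 695 ] 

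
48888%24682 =24206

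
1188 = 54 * 22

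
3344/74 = 45 + 7/37 =45.19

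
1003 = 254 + 749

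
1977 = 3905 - 1928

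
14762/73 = 202 + 16/73 = 202.22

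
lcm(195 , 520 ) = 1560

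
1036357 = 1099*943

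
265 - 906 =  - 641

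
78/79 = 78/79 = 0.99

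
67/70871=67/70871 = 0.00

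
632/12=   158/3 = 52.67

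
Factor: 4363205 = 5^1*7^2* 11^1 * 1619^1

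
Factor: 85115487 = 3^1*28371829^1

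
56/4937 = 56/4937 = 0.01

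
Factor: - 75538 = -2^1*179^1*211^1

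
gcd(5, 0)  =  5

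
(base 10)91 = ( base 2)1011011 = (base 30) 31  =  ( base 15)61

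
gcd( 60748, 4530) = 2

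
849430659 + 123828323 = 973258982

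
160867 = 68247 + 92620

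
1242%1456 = 1242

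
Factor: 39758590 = 2^1*5^1*1493^1*2663^1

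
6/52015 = 6/52015 = 0.00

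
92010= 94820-2810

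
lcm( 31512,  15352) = 598728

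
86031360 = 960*89616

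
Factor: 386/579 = 2^1*3^(  -  1 ) = 2/3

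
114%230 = 114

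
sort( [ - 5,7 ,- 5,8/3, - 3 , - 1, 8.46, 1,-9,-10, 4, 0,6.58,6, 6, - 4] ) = [ - 10, - 9,  -  5, - 5, - 4, - 3,-1, 0,1, 8/3, 4,6,6,6.58, 7, 8.46 ]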